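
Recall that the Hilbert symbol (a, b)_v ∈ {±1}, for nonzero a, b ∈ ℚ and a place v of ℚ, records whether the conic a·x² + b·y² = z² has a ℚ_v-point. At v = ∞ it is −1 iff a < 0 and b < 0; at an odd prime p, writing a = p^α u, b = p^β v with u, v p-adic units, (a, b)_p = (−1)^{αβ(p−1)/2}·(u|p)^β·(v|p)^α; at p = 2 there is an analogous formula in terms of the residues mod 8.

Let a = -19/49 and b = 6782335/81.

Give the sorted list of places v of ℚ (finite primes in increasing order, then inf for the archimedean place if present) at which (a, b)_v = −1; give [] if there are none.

(a, b) ≡ (-19, 138415) mod (ℚ^×)²; places V = {2, 3, 5, 7, 19, 31, 47, ∞}.
(a,b)_31: α=0, u≡11; β=1, v≡14 (mod 31); (11|31)=-1, (14|31)=+1; sign (−1)^0·-1^1·+1^0 = -1.
(a,b)_∞: sgn(-19)=−, sgn(138415)=+, so +1.
(a,b)_5: α=0, u≡4; β=1, v≡2 (mod 5); (4|5)=+1, (2|5)=-1; sign (−1)^0·+1^1·-1^0 = +1.
(a,b)_3: α=0, u≡2; β=-4, v≡1 (mod 3); (2|3)=-1, (1|3)=+1; sign (−1)^0·-1^-4·+1^0 = +1.
(a,b)_47: α=0, u≡14; β=1, v≡35 (mod 47); (14|47)=+1, (35|47)=-1; sign (−1)^0·+1^1·-1^0 = +1.
(a,b)_19: α=1, u≡12; β=1, v≡10 (mod 19); (12|19)=-1, (10|19)=-1; sign (−1)^1·-1^1·-1^1 = -1.
(a,b)_7: α=-2, u≡2; β=2, v≡1 (mod 7); (2|7)=+1, (1|7)=+1; sign (−1)^0·+1^2·+1^-2 = +1.
(a,b)_2: α=0, β=0; u≡5, v≡7 (mod 8); ε(u)ε(v)=0·1, αω(v)=0·0, βω(u)=0·1; sum ≡ 0  ⇒  +1.
Ram(-19, 138415) = {19, 31}; no ℚ_19-point on the conic.

[19, 31]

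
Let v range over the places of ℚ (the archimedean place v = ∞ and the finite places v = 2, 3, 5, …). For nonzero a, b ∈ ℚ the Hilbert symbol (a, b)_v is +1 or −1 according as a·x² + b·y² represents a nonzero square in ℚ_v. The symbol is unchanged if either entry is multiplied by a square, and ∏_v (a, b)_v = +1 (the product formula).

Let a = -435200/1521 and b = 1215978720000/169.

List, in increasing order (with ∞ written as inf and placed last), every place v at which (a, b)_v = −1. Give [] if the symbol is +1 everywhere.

(a, b) ≡ (-17, 7599867) mod (ℚ^×)²; places V = {2, 3, 5, 11, 13, 17, 19, 23, 31, ∞}.
(a,b)_17: α=1, u≡13; β=1, v≡8 (mod 17); (13|17)=+1, (8|17)=+1; sign (−1)^0·+1^1·+1^1 = +1.
(a,b)_13: α=-2, u≡3; β=-2, v≡5 (mod 13); (3|13)=+1, (5|13)=-1; sign (−1)^0·+1^-2·-1^-2 = +1.
(a,b)_∞: sgn(-17)=−, sgn(7599867)=+, so +1.
(a,b)_31: α=0, u≡20; β=1, v≡8 (mod 31); (20|31)=+1, (8|31)=+1; sign (−1)^0·+1^1·+1^0 = +1.
(a,b)_5: α=2, u≡2; β=4, v≡3 (mod 5); (2|5)=-1, (3|5)=-1; sign (−1)^0·-1^4·-1^2 = +1.
(a,b)_19: α=0, u≡14; β=1, v≡7 (mod 19); (14|19)=-1, (7|19)=+1; sign (−1)^0·-1^1·+1^0 = -1.
(a,b)_3: α=-2, u≡1; β=1, v≡2 (mod 3); (1|3)=+1, (2|3)=-1; sign (−1)^0·+1^1·-1^-2 = +1.
(a,b)_11: α=0, u≡5; β=1, v≡3 (mod 11); (5|11)=+1, (3|11)=+1; sign (−1)^0·+1^1·+1^0 = +1.
(a,b)_23: α=0, u≡2; β=1, v≡5 (mod 23); (2|23)=+1, (5|23)=-1; sign (−1)^0·+1^1·-1^0 = +1.
(a,b)_2: α=10, β=8; u≡7, v≡3 (mod 8); ε(u)ε(v)=1·1, αω(v)=10·1, βω(u)=8·0; sum ≡ 1  ⇒  -1.
|Ram(-17, 7599867)| = 2, even; anisotropic at {2, 19}.

[2, 19]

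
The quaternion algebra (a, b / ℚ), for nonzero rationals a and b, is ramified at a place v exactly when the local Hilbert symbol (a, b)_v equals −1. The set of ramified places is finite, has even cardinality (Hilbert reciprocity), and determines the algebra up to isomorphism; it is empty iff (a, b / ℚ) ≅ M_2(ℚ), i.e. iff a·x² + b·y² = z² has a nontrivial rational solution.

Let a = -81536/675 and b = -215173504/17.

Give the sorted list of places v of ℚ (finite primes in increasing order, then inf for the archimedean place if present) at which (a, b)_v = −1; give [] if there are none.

[2, 7, 17, inf]

Mod squares: a ≡ -78, b ≡ -6902. Check v ∈ {∞, 2, 3, 5, 7, 13, 17, 29}.
v=3: a=3^-3·(≡1), b=3^0·(≡1) mod 3; (1|3)=+1, (1|3)=+1; (−1)^{-3·0·1}·(+1)^0·(+1)^-3 = +1.
v=2: v_2(a)=7, v_2(b)=7; units ≡ 1, 5 (mod 8); ε·ε+αω+βω = 0·0+7·1+7·0 ≡ 1  ⇒  (a,b)_2 = -1.
v=5: a=5^-2·(≡2), b=5^0·(≡3) mod 5; (2|5)=-1, (3|5)=-1; (−1)^{-2·0·2}·(-1)^0·(-1)^-2 = +1.
v=13: a=13^1·(≡6), b=13^2·(≡1) mod 13; (6|13)=-1, (1|13)=+1; (−1)^{1·2·6}·(-1)^2·(+1)^1 = +1.
v=∞: -78 < 0 and -6902 < 0  ⇒  (a,b)_∞ = -1.
v=29: a=29^0·(≡16), b=29^1·(≡25) mod 29; (16|29)=+1, (25|29)=+1; (−1)^{0·1·14}·(+1)^1·(+1)^0 = +1.
v=7: a=7^2·(≡3), b=7^3·(≡4) mod 7; (3|7)=-1, (4|7)=+1; (−1)^{2·3·3}·(-1)^3·(+1)^2 = -1.
v=17: a=17^0·(≡11), b=17^-1·(≡1) mod 17; (11|17)=-1, (1|17)=+1; (−1)^{0·-1·8}·(-1)^-1·(+1)^0 = -1.
(-78, -6902 / ℚ) ramifies at {2, 7, 17, ∞}: a division algebra.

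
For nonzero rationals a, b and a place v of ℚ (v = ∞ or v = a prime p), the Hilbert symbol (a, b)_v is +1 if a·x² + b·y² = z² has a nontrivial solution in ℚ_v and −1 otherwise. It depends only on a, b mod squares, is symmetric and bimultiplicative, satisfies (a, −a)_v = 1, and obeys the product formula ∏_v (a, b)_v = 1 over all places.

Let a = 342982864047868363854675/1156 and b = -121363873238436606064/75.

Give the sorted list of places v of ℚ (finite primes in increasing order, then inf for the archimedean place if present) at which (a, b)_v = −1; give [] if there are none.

Mod squares: a ≡ 10823148203, b ≡ -5450637. Check v ∈ {∞, 2, 3, 5, 7, 17, 23, 29, 31, 37, 43, 47}.
v=7: a=7^5·(≡4), b=7^8·(≡2) mod 7; (4|7)=+1, (2|7)=+1; (−1)^{5·8·3}·(+1)^8·(+1)^5 = +1.
v=47: a=47^1·(≡6), b=47^1·(≡27) mod 47; (6|47)=+1, (27|47)=+1; (−1)^{1·1·23}·(+1)^1·(+1)^1 = -1.
v=31: a=31^1·(≡10), b=31^1·(≡8) mod 31; (10|31)=+1, (8|31)=+1; (−1)^{1·1·15}·(+1)^1·(+1)^1 = -1.
v=37: a=37^3·(≡16), b=37^2·(≡24) mod 37; (16|37)=+1, (24|37)=-1; (−1)^{3·2·18}·(+1)^2·(-1)^3 = -1.
v=∞: 10823148203 > 0 and -5450637 < 0  ⇒  (a,b)_∞ = +1.
v=3: a=3^6·(≡2), b=3^-1·(≡2) mod 3; (2|3)=-1, (2|3)=-1; (−1)^{6·-1·1}·(-1)^-1·(-1)^6 = -1.
v=17: a=17^-2·(≡11), b=17^0·(≡14) mod 17; (11|17)=-1, (14|17)=-1; (−1)^{-2·0·8}·(-1)^0·(-1)^-2 = +1.
v=23: a=23^3·(≡10), b=23^2·(≡4) mod 23; (10|23)=-1, (4|23)=+1; (−1)^{3·2·11}·(-1)^2·(+1)^3 = +1.
v=29: a=29^1·(≡25), b=29^1·(≡20) mod 29; (25|29)=+1, (20|29)=+1; (−1)^{1·1·14}·(+1)^1·(+1)^1 = +1.
v=2: v_2(a)=-2, v_2(b)=4; units ≡ 3, 3 (mod 8); ε·ε+αω+βω = 1·1+-2·1+4·1 ≡ 1  ⇒  (a,b)_2 = -1.
v=5: a=5^2·(≡2), b=5^-2·(≡2) mod 5; (2|5)=-1, (2|5)=-1; (−1)^{2·-2·2}·(-1)^-2·(-1)^2 = +1.
v=43: a=43^1·(≡28), b=43^1·(≡18) mod 43; (28|43)=-1, (18|43)=-1; (−1)^{1·1·21}·(-1)^1·(-1)^1 = -1.
|Ram(10823148203, -5450637)| = 6, even; anisotropic at {2, 3, 31, 37, 43, 47}.

[2, 3, 31, 37, 43, 47]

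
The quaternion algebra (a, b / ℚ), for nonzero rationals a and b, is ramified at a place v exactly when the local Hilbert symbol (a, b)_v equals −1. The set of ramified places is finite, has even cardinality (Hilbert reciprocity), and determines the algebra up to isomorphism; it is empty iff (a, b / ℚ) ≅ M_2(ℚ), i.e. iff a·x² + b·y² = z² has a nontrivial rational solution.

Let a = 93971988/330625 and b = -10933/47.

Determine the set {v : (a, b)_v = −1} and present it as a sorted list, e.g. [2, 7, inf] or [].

(a, b) ≡ (2397, -611) mod (ℚ^×)²; places V = {2, 3, 5, 11, 13, 17, 23, 29, 47, ∞}.
(a,b)_47: α=1, u≡27; β=-1, v≡18 (mod 47); (27|47)=+1, (18|47)=+1; sign (−1)^1·+1^-1·+1^1 = -1.
(a,b)_5: α=-4, u≡2; β=0, v≡1 (mod 5); (2|5)=-1, (1|5)=+1; sign (−1)^0·-1^0·+1^-4 = +1.
(a,b)_13: α=0, u≡5; β=1, v≡7 (mod 13); (5|13)=-1, (7|13)=-1; sign (−1)^0·-1^1·-1^0 = -1.
(a,b)_∞: sgn(2397)=+, sgn(-611)=−, so +1.
(a,b)_3: α=5, u≡1; β=0, v≡1 (mod 3); (1|3)=+1, (1|3)=+1; sign (−1)^0·+1^0·+1^5 = +1.
(a,b)_29: α=0, u≡19; β=2, v≡17 (mod 29); (19|29)=-1, (17|29)=-1; sign (−1)^0·-1^2·-1^0 = +1.
(a,b)_11: α=2, u≡8; β=0, v≡4 (mod 11); (8|11)=-1, (4|11)=+1; sign (−1)^0·-1^0·+1^2 = +1.
(a,b)_2: α=2, β=0; u≡5, v≡5 (mod 8); ε(u)ε(v)=0·0, αω(v)=2·1, βω(u)=0·1; sum ≡ 0  ⇒  +1.
(a,b)_23: α=-2, u≡15; β=0, v≡15 (mod 23); (15|23)=-1, (15|23)=-1; sign (−1)^0·-1^0·-1^-2 = +1.
(a,b)_17: α=1, u≡3; β=0, v≡9 (mod 17); (3|17)=-1, (9|17)=+1; sign (−1)^0·-1^0·+1^1 = +1.
(2397, -611 / ℚ) ramifies at {13, 47}: a division algebra.

[13, 47]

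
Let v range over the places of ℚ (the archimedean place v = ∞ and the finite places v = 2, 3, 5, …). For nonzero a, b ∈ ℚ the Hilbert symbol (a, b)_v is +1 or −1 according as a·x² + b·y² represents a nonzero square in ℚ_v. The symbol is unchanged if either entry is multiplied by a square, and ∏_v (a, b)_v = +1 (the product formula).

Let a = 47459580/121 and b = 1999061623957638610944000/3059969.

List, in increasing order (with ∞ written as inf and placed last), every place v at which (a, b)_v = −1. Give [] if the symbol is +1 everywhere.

[5, 19]

Mod squares: a ≡ 41055, b ≡ 336490. Check v ∈ {∞, 2, 3, 5, 7, 11, 17, 19, 23}.
v=11: a=11^-2·(≡3), b=11^-5·(≡8) mod 11; (3|11)=+1, (8|11)=-1; (−1)^{-2·-5·5}·(+1)^-5·(-1)^-2 = +1.
v=23: a=23^1·(≡14), b=23^1·(≡16) mod 23; (14|23)=-1, (16|23)=+1; (−1)^{1·1·11}·(-1)^1·(+1)^1 = +1.
v=∞: 41055 > 0 and 336490 > 0  ⇒  (a,b)_∞ = +1.
v=17: a=17^3·(≡2), b=17^4·(≡1) mod 17; (2|17)=+1, (1|17)=+1; (−1)^{3·4·8}·(+1)^4·(+1)^3 = +1.
v=7: a=7^1·(≡3), b=7^5·(≡4) mod 7; (3|7)=-1, (4|7)=+1; (−1)^{1·5·3}·(-1)^5·(+1)^1 = +1.
v=2: v_2(a)=2, v_2(b)=23; units ≡ 7, 5 (mod 8); ε·ε+αω+βω = 1·0+2·1+23·0 ≡ 0  ⇒  (a,b)_2 = +1.
v=19: a=19^0·(≡18), b=19^-1·(≡12) mod 19; (18|19)=-1, (12|19)=-1; (−1)^{0·-1·9}·(-1)^-1·(-1)^0 = -1.
v=5: a=5^1·(≡1), b=5^3·(≡3) mod 5; (1|5)=+1, (3|5)=-1; (−1)^{1·3·2}·(+1)^3·(-1)^1 = -1.
v=3: a=3^1·(≡2), b=3^10·(≡1) mod 3; (2|3)=-1, (1|3)=+1; (−1)^{1·10·1}·(-1)^10·(+1)^1 = +1.
(41055, 336490 / ℚ) ramifies at {5, 19}: a division algebra.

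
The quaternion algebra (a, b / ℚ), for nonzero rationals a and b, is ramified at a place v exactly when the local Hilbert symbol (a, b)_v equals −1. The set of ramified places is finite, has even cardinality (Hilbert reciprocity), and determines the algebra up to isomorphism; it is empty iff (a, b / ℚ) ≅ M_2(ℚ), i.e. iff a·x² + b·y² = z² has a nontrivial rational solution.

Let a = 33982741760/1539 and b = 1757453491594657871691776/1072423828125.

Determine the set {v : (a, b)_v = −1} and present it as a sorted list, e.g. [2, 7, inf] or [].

[2, 5, 41, 43]

(a, b) ≡ (1842335, 55) mod (ℚ^×)²; places V = {2, 3, 5, 11, 13, 17, 19, 37, 41, 43, ∞}.
(a,b)_13: α=0, u≡9; β=-2, v≡1 (mod 13); (9|13)=+1, (1|13)=+1; sign (−1)^0·+1^-2·+1^0 = +1.
(a,b)_19: α=-1, u≡3; β=-2, v≡1 (mod 19); (3|19)=-1, (1|19)=+1; sign (−1)^0·-1^-2·+1^-1 = +1.
(a,b)_41: α=1, u≡21; β=2, v≡30 (mod 41); (21|41)=+1, (30|41)=-1; sign (−1)^0·+1^2·-1^1 = -1.
(a,b)_11: α=1, u≡6; β=3, v≡3 (mod 11); (6|11)=-1, (3|11)=+1; sign (−1)^1·-1^3·+1^1 = +1.
(a,b)_43: α=1, u≡23; β=2, v≡3 (mod 43); (23|43)=+1, (3|43)=-1; sign (−1)^0·+1^2·-1^1 = -1.
(a,b)_5: α=1, u≡3; β=-9, v≡1 (mod 5); (3|5)=-1, (1|5)=+1; sign (−1)^0·-1^-9·+1^1 = -1.
(a,b)_17: α=0, u≡14; β=2, v≡9 (mod 17); (14|17)=-1, (9|17)=+1; sign (−1)^0·-1^2·+1^0 = +1.
(a,b)_37: α=2, u≡5; β=2, v≡29 (mod 37); (5|37)=-1, (29|37)=-1; sign (−1)^0·-1^2·-1^2 = +1.
(a,b)_2: α=8, β=30; u≡7, v≡7 (mod 8); ε(u)ε(v)=1·1, αω(v)=8·0, βω(u)=30·0; sum ≡ 1  ⇒  -1.
(a,b)_3: α=-4, u≡2; β=-2, v≡1 (mod 3); (2|3)=-1, (1|3)=+1; sign (−1)^0·-1^-2·+1^-4 = +1.
(a,b)_∞: sgn(1842335)=+, sgn(55)=+, so +1.
|Ram(1842335, 55)| = 4, even; anisotropic at {2, 5, 41, 43}.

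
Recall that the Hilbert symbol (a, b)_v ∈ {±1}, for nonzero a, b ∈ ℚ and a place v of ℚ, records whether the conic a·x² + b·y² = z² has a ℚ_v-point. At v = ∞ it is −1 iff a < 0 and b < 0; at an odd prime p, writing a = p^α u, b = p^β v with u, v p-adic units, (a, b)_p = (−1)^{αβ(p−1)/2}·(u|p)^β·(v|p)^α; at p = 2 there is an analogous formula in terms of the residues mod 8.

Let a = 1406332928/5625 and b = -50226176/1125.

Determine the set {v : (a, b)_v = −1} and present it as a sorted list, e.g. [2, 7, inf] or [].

[2, 5, 7, 11]

Mod squares: a ≡ 143, b ≡ -5005. Check v ∈ {∞, 2, 3, 5, 7, 11, 13}.
v=2: v_2(a)=12, v_2(b)=10; units ≡ 7, 3 (mod 8); ε·ε+αω+βω = 1·1+12·1+10·0 ≡ 1  ⇒  (a,b)_2 = -1.
v=13: a=13^1·(≡11), b=13^1·(≡5) mod 13; (11|13)=-1, (5|13)=-1; (−1)^{1·1·6}·(-1)^1·(-1)^1 = +1.
v=∞: 143 > 0 and -5005 < 0  ⇒  (a,b)_∞ = +1.
v=3: a=3^-2·(≡2), b=3^-2·(≡2) mod 3; (2|3)=-1, (2|3)=-1; (−1)^{-2·-2·1}·(-1)^-2·(-1)^-2 = +1.
v=7: a=7^4·(≡6), b=7^3·(≡3) mod 7; (6|7)=-1, (3|7)=-1; (−1)^{4·3·3}·(-1)^3·(-1)^4 = -1.
v=5: a=5^-4·(≡2), b=5^-3·(≡1) mod 5; (2|5)=-1, (1|5)=+1; (−1)^{-4·-3·2}·(-1)^-3·(+1)^-4 = -1.
v=11: a=11^1·(≡6), b=11^1·(≡6) mod 11; (6|11)=-1, (6|11)=-1; (−1)^{1·1·5}·(-1)^1·(-1)^1 = -1.
(143, -5005 / ℚ) ramifies at {2, 5, 7, 11}: a division algebra.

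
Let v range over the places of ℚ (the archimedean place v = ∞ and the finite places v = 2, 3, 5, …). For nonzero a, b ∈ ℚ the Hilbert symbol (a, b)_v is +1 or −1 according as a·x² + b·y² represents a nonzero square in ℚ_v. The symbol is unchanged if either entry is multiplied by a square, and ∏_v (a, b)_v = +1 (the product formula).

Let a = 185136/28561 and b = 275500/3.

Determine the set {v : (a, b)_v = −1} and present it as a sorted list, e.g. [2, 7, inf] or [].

[7, 19]

Mod squares: a ≡ 11571, b ≡ 8265. Check v ∈ {∞, 2, 3, 5, 7, 13, 19, 29}.
v=19: a=19^1·(≡4), b=19^1·(≡1) mod 19; (4|19)=+1, (1|19)=+1; (−1)^{1·1·9}·(+1)^1·(+1)^1 = -1.
v=3: a=3^1·(≡2), b=3^-1·(≡1) mod 3; (2|3)=-1, (1|3)=+1; (−1)^{1·-1·1}·(-1)^-1·(+1)^1 = +1.
v=7: a=7^1·(≡2), b=7^0·(≡5) mod 7; (2|7)=+1, (5|7)=-1; (−1)^{1·0·3}·(+1)^0·(-1)^1 = -1.
v=2: v_2(a)=4, v_2(b)=2; units ≡ 3, 1 (mod 8); ε·ε+αω+βω = 1·0+4·0+2·1 ≡ 0  ⇒  (a,b)_2 = +1.
v=5: a=5^0·(≡1), b=5^3·(≡3) mod 5; (1|5)=+1, (3|5)=-1; (−1)^{0·3·2}·(+1)^3·(-1)^0 = +1.
v=13: a=13^-4·(≡3), b=13^0·(≡10) mod 13; (3|13)=+1, (10|13)=+1; (−1)^{-4·0·6}·(+1)^0·(+1)^-4 = +1.
v=∞: 11571 > 0 and 8265 > 0  ⇒  (a,b)_∞ = +1.
v=29: a=29^1·(≡28), b=29^1·(≡25) mod 29; (28|29)=+1, (25|29)=+1; (−1)^{1·1·14}·(+1)^1·(+1)^1 = +1.
|Ram(11571, 8265)| = 2, even; anisotropic at {7, 19}.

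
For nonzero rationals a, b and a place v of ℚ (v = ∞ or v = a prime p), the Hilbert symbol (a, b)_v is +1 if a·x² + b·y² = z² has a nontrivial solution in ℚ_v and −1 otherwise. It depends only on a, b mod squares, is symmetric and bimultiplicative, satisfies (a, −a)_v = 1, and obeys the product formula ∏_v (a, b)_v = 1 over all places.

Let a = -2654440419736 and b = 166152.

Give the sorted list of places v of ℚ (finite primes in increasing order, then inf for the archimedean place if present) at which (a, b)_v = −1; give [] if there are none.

(a, b) ≡ (-13846, 41538) mod (ℚ^×)²; places V = {2, 3, 7, 23, 43, ∞}.
(a,b)_2: α=3, β=3; u≡5, v≡1 (mod 8); ε(u)ε(v)=0·0, αω(v)=3·0, βω(u)=3·1; sum ≡ 1  ⇒  -1.
(a,b)_43: α=3, u≡27; β=1, v≡37 (mod 43); (27|43)=-1, (37|43)=-1; sign (−1)^1·-1^1·-1^3 = -1.
(a,b)_23: α=3, u≡5; β=1, v≡2 (mod 23); (5|23)=-1, (2|23)=+1; sign (−1)^1·-1^1·+1^3 = +1.
(a,b)_3: α=0, u≡2; β=1, v≡1 (mod 3); (2|3)=-1, (1|3)=+1; sign (−1)^0·-1^1·+1^0 = -1.
(a,b)_7: α=3, u≡6; β=1, v≡6 (mod 7); (6|7)=-1, (6|7)=-1; sign (−1)^1·-1^1·-1^3 = -1.
(a,b)_∞: sgn(-13846)=−, sgn(41538)=+, so +1.
|Ram(-13846, 41538)| = 4, even; anisotropic at {2, 3, 7, 43}.

[2, 3, 7, 43]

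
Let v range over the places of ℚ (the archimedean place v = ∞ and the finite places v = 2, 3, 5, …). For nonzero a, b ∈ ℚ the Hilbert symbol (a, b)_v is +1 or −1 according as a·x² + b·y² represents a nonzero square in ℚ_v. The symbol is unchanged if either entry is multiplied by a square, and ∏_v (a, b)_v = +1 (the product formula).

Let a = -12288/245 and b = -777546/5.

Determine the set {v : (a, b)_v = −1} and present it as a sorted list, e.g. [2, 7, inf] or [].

(a, b) ≡ (-15, -3570) mod (ℚ^×)²; places V = {2, 3, 5, 7, 11, 17, ∞}.
(a,b)_5: α=-1, u≡3; β=-1, v≡4 (mod 5); (3|5)=-1, (4|5)=+1; sign (−1)^0·-1^-1·+1^-1 = -1.
(a,b)_17: α=0, u≡15; β=1, v≡12 (mod 17); (15|17)=+1, (12|17)=-1; sign (−1)^0·+1^1·-1^0 = +1.
(a,b)_7: α=-2, u≡5; β=1, v≡1 (mod 7); (5|7)=-1, (1|7)=+1; sign (−1)^0·-1^1·+1^-2 = -1.
(a,b)_3: α=1, u≡1; β=3, v≡1 (mod 3); (1|3)=+1, (1|3)=+1; sign (−1)^1·+1^3·+1^1 = -1.
(a,b)_∞: sgn(-15)=−, sgn(-3570)=−, so -1.
(a,b)_11: α=0, u≡7; β=2, v≡4 (mod 11); (7|11)=-1, (4|11)=+1; sign (−1)^0·-1^2·+1^0 = +1.
(a,b)_2: α=12, β=1; u≡1, v≡7 (mod 8); ε(u)ε(v)=0·1, αω(v)=12·0, βω(u)=1·0; sum ≡ 0  ⇒  +1.
(-15, -3570 / ℚ) ramifies at {3, 5, 7, ∞}: a division algebra.

[3, 5, 7, inf]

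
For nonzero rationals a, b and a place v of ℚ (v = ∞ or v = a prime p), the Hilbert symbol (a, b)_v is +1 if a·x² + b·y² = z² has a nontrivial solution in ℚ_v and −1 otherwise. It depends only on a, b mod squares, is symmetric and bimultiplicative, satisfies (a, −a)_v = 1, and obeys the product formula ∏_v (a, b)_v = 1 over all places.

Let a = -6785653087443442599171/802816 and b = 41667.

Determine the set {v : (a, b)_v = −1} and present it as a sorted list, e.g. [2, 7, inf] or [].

Mod squares: a ≡ -2451, b ≡ 41667. Check v ∈ {∞, 2, 3, 7, 17, 19, 29, 43}.
v=3: a=3^11·(≡2), b=3^1·(≡2) mod 3; (2|3)=-1, (2|3)=-1; (−1)^{11·1·1}·(-1)^1·(-1)^11 = -1.
v=29: a=29^2·(≡14), b=29^0·(≡23) mod 29; (14|29)=-1, (23|29)=+1; (−1)^{2·0·14}·(-1)^0·(+1)^2 = +1.
v=2: v_2(a)=-14, v_2(b)=0; units ≡ 5, 3 (mod 8); ε·ε+αω+βω = 0·1+-14·1+0·1 ≡ 0  ⇒  (a,b)_2 = +1.
v=19: a=19^3·(≡6), b=19^1·(≡8) mod 19; (6|19)=+1, (8|19)=-1; (−1)^{3·1·9}·(+1)^1·(-1)^3 = +1.
v=43: a=43^3·(≡3), b=43^1·(≡23) mod 43; (3|43)=-1, (23|43)=+1; (−1)^{3·1·21}·(-1)^1·(+1)^3 = +1.
v=17: a=17^4·(≡10), b=17^1·(≡3) mod 17; (10|17)=-1, (3|17)=-1; (−1)^{4·1·8}·(-1)^1·(-1)^4 = -1.
v=∞: -2451 < 0 and 41667 > 0  ⇒  (a,b)_∞ = +1.
v=7: a=7^-2·(≡5), b=7^0·(≡3) mod 7; (5|7)=-1, (3|7)=-1; (−1)^{-2·0·3}·(-1)^0·(-1)^-2 = +1.
|Ram(-2451, 41667)| = 2, even; anisotropic at {3, 17}.

[3, 17]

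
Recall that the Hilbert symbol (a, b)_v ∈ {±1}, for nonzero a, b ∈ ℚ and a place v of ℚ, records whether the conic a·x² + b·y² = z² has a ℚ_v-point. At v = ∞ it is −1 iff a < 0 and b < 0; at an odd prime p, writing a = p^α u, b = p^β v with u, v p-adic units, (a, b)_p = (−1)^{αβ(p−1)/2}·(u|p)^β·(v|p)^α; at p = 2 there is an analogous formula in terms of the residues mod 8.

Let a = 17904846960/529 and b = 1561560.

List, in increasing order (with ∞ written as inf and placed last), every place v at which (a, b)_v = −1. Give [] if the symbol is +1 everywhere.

[2, 11]

Mod squares: a ≡ 15015, b ≡ 2310. Check v ∈ {∞, 2, 3, 5, 7, 11, 13, 23}.
v=∞: 15015 > 0 and 2310 > 0  ⇒  (a,b)_∞ = +1.
v=3: a=3^3·(≡1), b=3^1·(≡2) mod 3; (1|3)=+1, (2|3)=-1; (−1)^{3·1·1}·(+1)^1·(-1)^3 = +1.
v=7: a=7^3·(≡3), b=7^1·(≡4) mod 7; (3|7)=-1, (4|7)=+1; (−1)^{3·1·3}·(-1)^1·(+1)^3 = +1.
v=23: a=23^-2·(≡22), b=23^0·(≡21) mod 23; (22|23)=-1, (21|23)=-1; (−1)^{-2·0·11}·(-1)^0·(-1)^-2 = +1.
v=13: a=13^3·(≡5), b=13^2·(≡10) mod 13; (5|13)=-1, (10|13)=+1; (−1)^{3·2·6}·(-1)^2·(+1)^3 = +1.
v=5: a=5^1·(≡3), b=5^1·(≡2) mod 5; (3|5)=-1, (2|5)=-1; (−1)^{1·1·2}·(-1)^1·(-1)^1 = +1.
v=11: a=11^1·(≡9), b=11^1·(≡5) mod 11; (9|11)=+1, (5|11)=+1; (−1)^{1·1·5}·(+1)^1·(+1)^1 = -1.
v=2: v_2(a)=4, v_2(b)=3; units ≡ 7, 3 (mod 8); ε·ε+αω+βω = 1·1+4·1+3·0 ≡ 1  ⇒  (a,b)_2 = -1.
|Ram(15015, 2310)| = 2, even; anisotropic at {2, 11}.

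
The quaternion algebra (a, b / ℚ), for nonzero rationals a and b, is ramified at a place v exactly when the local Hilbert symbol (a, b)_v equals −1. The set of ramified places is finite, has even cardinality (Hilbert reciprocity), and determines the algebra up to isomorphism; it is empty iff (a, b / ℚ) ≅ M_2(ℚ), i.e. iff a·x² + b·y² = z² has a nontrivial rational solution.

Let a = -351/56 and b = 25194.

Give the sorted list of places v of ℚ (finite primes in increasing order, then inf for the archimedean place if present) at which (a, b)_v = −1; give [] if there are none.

[2, 3]

(a, b) ≡ (-546, 25194) mod (ℚ^×)²; places V = {2, 3, 7, 13, 17, 19, ∞}.
(a,b)_2: α=-3, β=1; u≡7, v≡5 (mod 8); ε(u)ε(v)=1·0, αω(v)=-3·1, βω(u)=1·0; sum ≡ 1  ⇒  -1.
(a,b)_3: α=3, u≡1; β=1, v≡1 (mod 3); (1|3)=+1, (1|3)=+1; sign (−1)^1·+1^1·+1^3 = -1.
(a,b)_7: α=-1, u≡6; β=0, v≡1 (mod 7); (6|7)=-1, (1|7)=+1; sign (−1)^0·-1^0·+1^-1 = +1.
(a,b)_13: α=1, u≡3; β=1, v≡1 (mod 13); (3|13)=+1, (1|13)=+1; sign (−1)^0·+1^1·+1^1 = +1.
(a,b)_19: α=0, u≡9; β=1, v≡15 (mod 19); (9|19)=+1, (15|19)=-1; sign (−1)^0·+1^1·-1^0 = +1.
(a,b)_17: α=0, u≡8; β=1, v≡3 (mod 17); (8|17)=+1, (3|17)=-1; sign (−1)^0·+1^1·-1^0 = +1.
(a,b)_∞: sgn(-546)=−, sgn(25194)=+, so +1.
Ram(-546, 25194) = {2, 3}; no ℚ_2-point on the conic.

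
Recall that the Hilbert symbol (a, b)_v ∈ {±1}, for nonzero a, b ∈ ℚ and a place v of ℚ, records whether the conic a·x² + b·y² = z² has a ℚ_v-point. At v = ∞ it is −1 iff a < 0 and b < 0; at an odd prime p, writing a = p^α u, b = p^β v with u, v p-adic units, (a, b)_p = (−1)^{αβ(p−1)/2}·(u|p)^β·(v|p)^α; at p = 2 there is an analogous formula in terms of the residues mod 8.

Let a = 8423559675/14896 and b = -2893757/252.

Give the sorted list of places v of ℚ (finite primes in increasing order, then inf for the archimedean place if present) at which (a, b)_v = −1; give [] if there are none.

(a, b) ≡ (519593, -70091) mod (ℚ^×)²; places V = {2, 3, 5, 7, 17, 19, 23, 29, 31, 37, 41, ∞}.
(a,b)_23: α=1, u≡5; β=0, v≡12 (mod 23); (5|23)=-1, (12|23)=+1; sign (−1)^0·-1^0·+1^1 = +1.
(a,b)_29: α=1, u≡5; β=0, v≡12 (mod 29); (5|29)=+1, (12|29)=-1; sign (−1)^0·+1^0·-1^1 = -1.
(a,b)_31: α=0, u≡28; β=1, v≡14 (mod 31); (28|31)=+1, (14|31)=+1; sign (−1)^0·+1^1·+1^0 = +1.
(a,b)_∞: sgn(519593)=+, sgn(-70091)=−, so +1.
(a,b)_7: α=-2, u≡2; β=-1, v≡1 (mod 7); (2|7)=+1, (1|7)=+1; sign (−1)^0·+1^-1·+1^-2 = +1.
(a,b)_5: α=2, u≡2; β=0, v≡4 (mod 5); (2|5)=-1, (4|5)=+1; sign (−1)^0·-1^0·+1^2 = +1.
(a,b)_41: α=1, u≡9; β=0, v≡38 (mod 41); (9|41)=+1, (38|41)=-1; sign (−1)^0·+1^0·-1^1 = -1.
(a,b)_3: α=2, u≡2; β=-2, v≡1 (mod 3); (2|3)=-1, (1|3)=+1; sign (−1)^0·-1^-2·+1^2 = +1.
(a,b)_37: α=2, u≡14; β=0, v≡14 (mod 37); (14|37)=-1, (14|37)=-1; sign (−1)^0·-1^0·-1^2 = +1.
(a,b)_19: α=-1, u≡4; β=1, v≡4 (mod 19); (4|19)=+1, (4|19)=+1; sign (−1)^1·+1^1·+1^-1 = -1.
(a,b)_2: α=-4, β=-2; u≡1, v≡5 (mod 8); ε(u)ε(v)=0·0, αω(v)=-4·1, βω(u)=-2·0; sum ≡ 0  ⇒  +1.
(a,b)_17: α=0, u≡14; β=3, v≡15 (mod 17); (14|17)=-1, (15|17)=+1; sign (−1)^0·-1^3·+1^0 = -1.
Ram(519593, -70091) = {17, 19, 29, 41}; no ℚ_17-point on the conic.

[17, 19, 29, 41]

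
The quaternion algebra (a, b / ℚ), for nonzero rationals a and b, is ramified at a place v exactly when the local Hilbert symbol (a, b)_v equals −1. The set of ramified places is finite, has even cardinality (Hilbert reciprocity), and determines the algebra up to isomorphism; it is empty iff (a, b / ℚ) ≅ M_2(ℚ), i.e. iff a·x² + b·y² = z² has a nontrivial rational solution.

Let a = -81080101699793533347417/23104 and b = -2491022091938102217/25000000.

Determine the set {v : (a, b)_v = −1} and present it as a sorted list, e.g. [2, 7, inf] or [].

(a, b) ≡ (-168113, -17) mod (ℚ^×)²; places V = {2, 3, 5, 11, 17, 19, 23, 29, 31, ∞}.
(a,b)_3: α=10, u≡1; β=4, v≡1 (mod 3); (1|3)=+1, (1|3)=+1; sign (−1)^0·+1^4·+1^10 = +1.
(a,b)_5: α=0, u≡2; β=-8, v≡2 (mod 5); (2|5)=-1, (2|5)=-1; sign (−1)^0·-1^-8·-1^0 = +1.
(a,b)_11: α=3, u≡7; β=4, v≡4 (mod 11); (7|11)=-1, (4|11)=+1; sign (−1)^0·-1^4·+1^3 = +1.
(a,b)_∞: sgn(-168113)=−, sgn(-17)=−, so -1.
(a,b)_17: α=5, u≡14; β=3, v≡15 (mod 17); (14|17)=-1, (15|17)=+1; sign (−1)^0·-1^3·+1^5 = -1.
(a,b)_23: α=0, u≡14; β=2, v≡8 (mod 23); (14|23)=-1, (8|23)=+1; sign (−1)^0·-1^2·+1^0 = +1.
(a,b)_29: α=3, u≡15; β=2, v≡2 (mod 29); (15|29)=-1, (2|29)=-1; sign (−1)^0·-1^2·-1^3 = -1.
(a,b)_31: α=3, u≡19; β=2, v≡5 (mod 31); (19|31)=+1, (5|31)=+1; sign (−1)^0·+1^2·+1^3 = +1.
(a,b)_2: α=-6, β=-6; u≡7, v≡7 (mod 8); ε(u)ε(v)=1·1, αω(v)=-6·0, βω(u)=-6·0; sum ≡ 1  ⇒  -1.
(a,b)_19: α=-2, u≡18; β=0, v≡2 (mod 19); (18|19)=-1, (2|19)=-1; sign (−1)^0·-1^0·-1^-2 = +1.
Ram(-168113, -17) = {2, 17, 29, ∞}; no ℚ_2-point on the conic.

[2, 17, 29, inf]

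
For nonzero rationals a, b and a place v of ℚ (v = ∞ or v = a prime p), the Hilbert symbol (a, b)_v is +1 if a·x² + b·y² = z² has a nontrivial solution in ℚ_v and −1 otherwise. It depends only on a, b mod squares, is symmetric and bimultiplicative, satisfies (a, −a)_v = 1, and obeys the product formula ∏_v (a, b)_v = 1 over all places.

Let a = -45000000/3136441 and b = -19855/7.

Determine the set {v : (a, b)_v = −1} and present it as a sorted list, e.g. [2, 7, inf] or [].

[2, 5, 11, inf]

Mod squares: a ≡ -5, b ≡ -385. Check v ∈ {∞, 2, 3, 5, 7, 11, 19, 23}.
v=19: a=19^0·(≡13), b=19^2·(≡3) mod 19; (13|19)=-1, (3|19)=-1; (−1)^{0·2·9}·(-1)^2·(-1)^0 = +1.
v=11: a=11^-2·(≡2), b=11^1·(≡3) mod 11; (2|11)=-1, (3|11)=+1; (−1)^{-2·1·5}·(-1)^1·(+1)^-2 = -1.
v=23: a=23^-2·(≡8), b=23^0·(≡9) mod 23; (8|23)=+1, (9|23)=+1; (−1)^{-2·0·11}·(+1)^0·(+1)^-2 = +1.
v=5: a=5^7·(≡4), b=5^1·(≡2) mod 5; (4|5)=+1, (2|5)=-1; (−1)^{7·1·2}·(+1)^1·(-1)^7 = -1.
v=∞: -5 < 0 and -385 < 0  ⇒  (a,b)_∞ = -1.
v=2: v_2(a)=6, v_2(b)=0; units ≡ 3, 7 (mod 8); ε·ε+αω+βω = 1·1+6·0+0·1 ≡ 1  ⇒  (a,b)_2 = -1.
v=7: a=7^-2·(≡4), b=7^-1·(≡4) mod 7; (4|7)=+1, (4|7)=+1; (−1)^{-2·-1·3}·(+1)^-1·(+1)^-2 = +1.
v=3: a=3^2·(≡1), b=3^0·(≡2) mod 3; (1|3)=+1, (2|3)=-1; (−1)^{2·0·1}·(+1)^0·(-1)^2 = +1.
Ram(-5, -385) = {2, 5, 11, ∞}; no ℚ_2-point on the conic.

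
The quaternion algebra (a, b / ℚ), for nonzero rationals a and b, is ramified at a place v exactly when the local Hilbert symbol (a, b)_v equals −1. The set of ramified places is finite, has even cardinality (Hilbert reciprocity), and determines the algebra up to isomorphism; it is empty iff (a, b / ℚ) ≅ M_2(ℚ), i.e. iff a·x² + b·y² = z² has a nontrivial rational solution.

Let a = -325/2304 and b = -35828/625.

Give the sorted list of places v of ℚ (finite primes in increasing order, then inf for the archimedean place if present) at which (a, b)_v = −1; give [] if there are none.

(a, b) ≡ (-13, -53) mod (ℚ^×)²; places V = {2, 3, 5, 13, 53, ∞}.
(a,b)_5: α=2, u≡3; β=-4, v≡2 (mod 5); (3|5)=-1, (2|5)=-1; sign (−1)^0·-1^-4·-1^2 = +1.
(a,b)_∞: sgn(-13)=−, sgn(-53)=−, so -1.
(a,b)_13: α=1, u≡9; β=2, v≡9 (mod 13); (9|13)=+1, (9|13)=+1; sign (−1)^0·+1^2·+1^1 = +1.
(a,b)_3: α=-2, u≡2; β=0, v≡1 (mod 3); (2|3)=-1, (1|3)=+1; sign (−1)^0·-1^0·+1^-2 = +1.
(a,b)_2: α=-8, β=2; u≡3, v≡3 (mod 8); ε(u)ε(v)=1·1, αω(v)=-8·1, βω(u)=2·1; sum ≡ 1  ⇒  -1.
(a,b)_53: α=0, u≡40; β=1, v≡47 (mod 53); (40|53)=+1, (47|53)=+1; sign (−1)^0·+1^1·+1^0 = +1.
Ram(-13, -53) = {2, ∞}; no ℚ_2-point on the conic.

[2, inf]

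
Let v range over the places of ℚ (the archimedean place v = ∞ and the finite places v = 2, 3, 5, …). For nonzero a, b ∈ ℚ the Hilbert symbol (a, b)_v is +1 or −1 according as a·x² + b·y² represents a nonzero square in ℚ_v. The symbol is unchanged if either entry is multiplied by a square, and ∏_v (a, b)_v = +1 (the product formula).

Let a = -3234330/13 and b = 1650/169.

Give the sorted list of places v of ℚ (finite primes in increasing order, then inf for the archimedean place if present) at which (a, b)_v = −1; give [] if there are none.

[3, 11]

(a, b) ≡ (-4290, 66) mod (ℚ^×)²; places V = {2, 3, 5, 11, 13, ∞}.
(a,b)_2: α=1, β=1; u≡7, v≡1 (mod 8); ε(u)ε(v)=1·0, αω(v)=1·0, βω(u)=1·0; sum ≡ 0  ⇒  +1.
(a,b)_5: α=1, u≡3; β=2, v≡4 (mod 5); (3|5)=-1, (4|5)=+1; sign (−1)^0·-1^2·+1^1 = +1.
(a,b)_13: α=-1, u≡5; β=-2, v≡12 (mod 13); (5|13)=-1, (12|13)=+1; sign (−1)^0·-1^-2·+1^-1 = +1.
(a,b)_11: α=3, u≡6; β=1, v≡10 (mod 11); (6|11)=-1, (10|11)=-1; sign (−1)^1·-1^1·-1^3 = -1.
(a,b)_∞: sgn(-4290)=−, sgn(66)=+, so +1.
(a,b)_3: α=5, u≡1; β=1, v≡1 (mod 3); (1|3)=+1, (1|3)=+1; sign (−1)^1·+1^1·+1^5 = -1.
Ram(-4290, 66) = {3, 11}; no ℚ_3-point on the conic.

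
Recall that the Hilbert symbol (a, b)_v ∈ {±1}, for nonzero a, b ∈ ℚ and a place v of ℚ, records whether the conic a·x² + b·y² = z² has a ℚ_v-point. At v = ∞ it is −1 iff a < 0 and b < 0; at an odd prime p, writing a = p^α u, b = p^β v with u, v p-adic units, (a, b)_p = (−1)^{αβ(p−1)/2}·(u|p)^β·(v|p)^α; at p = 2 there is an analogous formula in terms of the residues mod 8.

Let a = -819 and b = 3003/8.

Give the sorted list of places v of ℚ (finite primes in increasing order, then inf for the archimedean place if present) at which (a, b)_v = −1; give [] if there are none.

[2, 3, 7, 11]

Mod squares: a ≡ -91, b ≡ 6006. Check v ∈ {∞, 2, 3, 7, 11, 13}.
v=11: a=11^0·(≡6), b=11^1·(≡8) mod 11; (6|11)=-1, (8|11)=-1; (−1)^{0·1·5}·(-1)^1·(-1)^0 = -1.
v=2: v_2(a)=0, v_2(b)=-3; units ≡ 5, 3 (mod 8); ε·ε+αω+βω = 0·1+0·1+-3·1 ≡ 1  ⇒  (a,b)_2 = -1.
v=13: a=13^1·(≡2), b=13^1·(≡11) mod 13; (2|13)=-1, (11|13)=-1; (−1)^{1·1·6}·(-1)^1·(-1)^1 = +1.
v=7: a=7^1·(≡2), b=7^1·(≡2) mod 7; (2|7)=+1, (2|7)=+1; (−1)^{1·1·3}·(+1)^1·(+1)^1 = -1.
v=3: a=3^2·(≡2), b=3^1·(≡1) mod 3; (2|3)=-1, (1|3)=+1; (−1)^{2·1·1}·(-1)^1·(+1)^2 = -1.
v=∞: -91 < 0 and 6006 > 0  ⇒  (a,b)_∞ = +1.
Ram(-91, 6006) = {2, 3, 7, 11}; no ℚ_2-point on the conic.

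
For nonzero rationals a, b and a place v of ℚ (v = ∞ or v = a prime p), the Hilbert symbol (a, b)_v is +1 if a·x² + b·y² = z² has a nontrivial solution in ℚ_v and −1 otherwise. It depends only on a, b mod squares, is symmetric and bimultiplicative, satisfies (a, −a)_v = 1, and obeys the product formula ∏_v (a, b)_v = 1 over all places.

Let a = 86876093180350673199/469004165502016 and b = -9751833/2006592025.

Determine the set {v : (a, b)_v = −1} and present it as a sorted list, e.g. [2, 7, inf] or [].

[2, 13]

Mod squares: a ≡ 39, b ≡ -273. Check v ∈ {∞, 2, 3, 5, 7, 11, 13, 17, 19, 23, 29, 31}.
v=∞: 39 > 0 and -273 < 0  ⇒  (a,b)_∞ = +1.
v=19: a=19^-2·(≡16), b=19^0·(≡8) mod 19; (16|19)=+1, (8|19)=-1; (−1)^{-2·0·9}·(+1)^0·(-1)^-2 = +1.
v=2: v_2(a)=-6, v_2(b)=0; units ≡ 7, 7 (mod 8); ε·ε+αω+βω = 1·1+-6·0+0·0 ≡ 1  ⇒  (a,b)_2 = -1.
v=7: a=7^10·(≡1), b=7^3·(≡6) mod 7; (1|7)=+1, (6|7)=-1; (−1)^{10·3·3}·(+1)^3·(-1)^10 = +1.
v=31: a=31^0·(≡7), b=31^-2·(≡12) mod 31; (7|31)=+1, (12|31)=-1; (−1)^{0·-2·15}·(+1)^-2·(-1)^0 = +1.
v=5: a=5^0·(≡4), b=5^-2·(≡2) mod 5; (4|5)=+1, (2|5)=-1; (−1)^{0·-2·2}·(+1)^-2·(-1)^0 = +1.
v=29: a=29^-2·(≡19), b=29^0·(≡2) mod 29; (19|29)=-1, (2|29)=-1; (−1)^{-2·0·14}·(-1)^0·(-1)^-2 = +1.
v=11: a=11^2·(≡6), b=11^0·(≡7) mod 11; (6|11)=-1, (7|11)=-1; (−1)^{2·0·5}·(-1)^0·(-1)^2 = +1.
v=17: a=17^-6·(≡10), b=17^-4·(≡16) mod 17; (10|17)=-1, (16|17)=+1; (−1)^{-6·-4·8}·(-1)^-4·(+1)^-6 = +1.
v=3: a=3^7·(≡1), b=3^7·(≡2) mod 3; (1|3)=+1, (2|3)=-1; (−1)^{7·7·1}·(+1)^7·(-1)^7 = +1.
v=13: a=13^3·(≡3), b=13^1·(≡7) mod 13; (3|13)=+1, (7|13)=-1; (−1)^{3·1·6}·(+1)^1·(-1)^3 = -1.
v=23: a=23^2·(≡1), b=23^0·(≡12) mod 23; (1|23)=+1, (12|23)=+1; (−1)^{2·0·11}·(+1)^0·(+1)^2 = +1.
Ram(39, -273) = {2, 13}; no ℚ_2-point on the conic.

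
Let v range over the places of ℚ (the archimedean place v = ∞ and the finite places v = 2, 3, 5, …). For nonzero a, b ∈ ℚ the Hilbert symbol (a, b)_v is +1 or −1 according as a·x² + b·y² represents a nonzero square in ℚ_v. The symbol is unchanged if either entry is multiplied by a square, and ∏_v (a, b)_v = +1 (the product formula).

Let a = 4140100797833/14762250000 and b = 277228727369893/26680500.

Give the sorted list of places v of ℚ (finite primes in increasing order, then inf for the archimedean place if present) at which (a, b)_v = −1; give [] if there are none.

(a, b) ≡ (17, 65) mod (ℚ^×)²; places V = {2, 3, 5, 7, 11, 13, 17, 19, 29, ∞}.
(a,b)_11: α=2, u≡6; β=-2, v≡7 (mod 11); (6|11)=-1, (7|11)=-1; sign (−1)^0·-1^-2·-1^2 = +1.
(a,b)_29: α=2, u≡27; β=4, v≡20 (mod 29); (27|29)=-1, (20|29)=+1; sign (−1)^0·-1^4·+1^2 = +1.
(a,b)_3: α=-10, u≡2; β=-2, v≡2 (mod 3); (2|3)=-1, (2|3)=-1; sign (−1)^0·-1^-2·-1^-10 = +1.
(a,b)_17: α=3, u≡15; β=4, v≡10 (mod 17); (15|17)=+1, (10|17)=-1; sign (−1)^0·+1^4·-1^3 = -1.
(a,b)_2: α=-4, β=-2; u≡1, v≡1 (mod 8); ε(u)ε(v)=0·0, αω(v)=-4·0, βω(u)=-2·0; sum ≡ 0  ⇒  +1.
(a,b)_19: α=0, u≡7; β=2, v≡2 (mod 19); (7|19)=+1, (2|19)=-1; sign (−1)^0·+1^2·-1^0 = +1.
(a,b)_7: α=2, u≡5; β=-2, v≡1 (mod 7); (5|7)=-1, (1|7)=+1; sign (−1)^0·-1^-2·+1^2 = +1.
(a,b)_13: α=2, u≡1; β=1, v≡5 (mod 13); (1|13)=+1, (5|13)=-1; sign (−1)^0·+1^1·-1^2 = +1.
(a,b)_∞: sgn(17)=+, sgn(65)=+, so +1.
(a,b)_5: α=-6, u≡2; β=-3, v≡2 (mod 5); (2|5)=-1, (2|5)=-1; sign (−1)^0·-1^-3·-1^-6 = -1.
(17, 65 / ℚ) ramifies at {5, 17}: a division algebra.

[5, 17]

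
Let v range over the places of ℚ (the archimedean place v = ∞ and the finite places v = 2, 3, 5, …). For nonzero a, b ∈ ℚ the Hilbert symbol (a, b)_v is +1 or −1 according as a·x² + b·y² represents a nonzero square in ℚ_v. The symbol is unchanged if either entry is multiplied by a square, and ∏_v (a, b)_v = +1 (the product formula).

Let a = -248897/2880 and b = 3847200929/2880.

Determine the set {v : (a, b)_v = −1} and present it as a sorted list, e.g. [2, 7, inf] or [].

[5, 13, 29, 41]

Mod squares: a ≡ -85, b ≡ 1313845. Check v ∈ {∞, 2, 3, 5, 11, 13, 17, 29, 41}.
v=13: a=13^0·(≡2), b=13^1·(≡1) mod 13; (2|13)=-1, (1|13)=+1; (−1)^{0·1·6}·(-1)^1·(+1)^0 = -1.
v=2: v_2(a)=-6, v_2(b)=-6; units ≡ 3, 5 (mod 8); ε·ε+αω+βω = 1·0+-6·1+-6·1 ≡ 0  ⇒  (a,b)_2 = +1.
v=∞: -85 < 0 and 1313845 > 0  ⇒  (a,b)_∞ = +1.
v=41: a=41^0·(≡26), b=41^1·(≡38) mod 41; (26|41)=-1, (38|41)=-1; (−1)^{0·1·20}·(-1)^1·(-1)^0 = -1.
v=3: a=3^-2·(≡2), b=3^-2·(≡1) mod 3; (2|3)=-1, (1|3)=+1; (−1)^{-2·-2·1}·(-1)^-2·(+1)^-2 = +1.
v=17: a=17^1·(≡14), b=17^1·(≡12) mod 17; (14|17)=-1, (12|17)=-1; (−1)^{1·1·8}·(-1)^1·(-1)^1 = +1.
v=5: a=5^-1·(≡3), b=5^-1·(≡4) mod 5; (3|5)=-1, (4|5)=+1; (−1)^{-1·-1·2}·(-1)^-1·(+1)^-1 = -1.
v=29: a=29^0·(≡14), b=29^1·(≡20) mod 29; (14|29)=-1, (20|29)=+1; (−1)^{0·1·14}·(-1)^1·(+1)^0 = -1.
v=11: a=11^4·(≡3), b=11^4·(≡5) mod 11; (3|11)=+1, (5|11)=+1; (−1)^{4·4·5}·(+1)^4·(+1)^4 = +1.
|Ram(-85, 1313845)| = 4, even; anisotropic at {5, 13, 29, 41}.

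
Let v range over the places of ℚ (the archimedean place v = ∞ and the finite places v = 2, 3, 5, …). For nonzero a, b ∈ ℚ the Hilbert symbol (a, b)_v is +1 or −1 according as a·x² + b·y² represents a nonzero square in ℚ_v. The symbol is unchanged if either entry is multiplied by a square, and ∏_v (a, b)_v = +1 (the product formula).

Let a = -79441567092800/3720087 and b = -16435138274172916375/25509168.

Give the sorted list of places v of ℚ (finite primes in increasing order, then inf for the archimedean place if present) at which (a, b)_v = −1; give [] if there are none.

(a, b) ≡ (-119, -165) mod (ℚ^×)²; places V = {2, 3, 5, 7, 11, 17, ∞}.
(a,b)_5: α=2, u≡4; β=3, v≡3 (mod 5); (4|5)=+1, (3|5)=-1; sign (−1)^0·+1^3·-1^2 = +1.
(a,b)_11: α=2, u≡6; β=3, v≡8 (mod 11); (6|11)=-1, (8|11)=-1; sign (−1)^0·-1^3·-1^2 = -1.
(a,b)_3: α=-12, u≡1; β=-13, v≡2 (mod 3); (1|3)=+1, (2|3)=-1; sign (−1)^0·+1^-13·-1^-12 = +1.
(a,b)_2: α=6, β=-4; u≡1, v≡3 (mod 8); ε(u)ε(v)=0·1, αω(v)=6·1, βω(u)=-4·0; sum ≡ 0  ⇒  +1.
(a,b)_17: α=7, u≡12; β=10, v≡12 (mod 17); (12|17)=-1, (12|17)=-1; sign (−1)^0·-1^10·-1^7 = -1.
(a,b)_∞: sgn(-119)=−, sgn(-165)=−, so -1.
(a,b)_7: α=-1, u≡4; β=2, v≡3 (mod 7); (4|7)=+1, (3|7)=-1; sign (−1)^0·+1^2·-1^-1 = -1.
|Ram(-119, -165)| = 4, even; anisotropic at {7, 11, 17, ∞}.

[7, 11, 17, inf]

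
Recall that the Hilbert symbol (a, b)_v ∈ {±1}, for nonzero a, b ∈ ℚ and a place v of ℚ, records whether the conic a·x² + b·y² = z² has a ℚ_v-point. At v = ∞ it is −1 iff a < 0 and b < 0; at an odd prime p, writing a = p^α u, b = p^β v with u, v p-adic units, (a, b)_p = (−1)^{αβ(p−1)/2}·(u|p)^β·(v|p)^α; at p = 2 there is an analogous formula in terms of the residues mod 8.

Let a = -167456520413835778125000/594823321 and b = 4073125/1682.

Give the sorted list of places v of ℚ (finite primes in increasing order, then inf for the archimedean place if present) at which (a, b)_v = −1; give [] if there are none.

[2, 11]

(a, b) ≡ (-418, 266) mod (ℚ^×)²; places V = {2, 3, 5, 7, 11, 13, 19, 29, ∞}.
(a,b)_13: α=2, u≡7; β=0, v≡6 (mod 13); (7|13)=-1, (6|13)=-1; sign (−1)^0·-1^0·-1^2 = +1.
(a,b)_29: α=-6, u≡27; β=-2, v≡23 (mod 29); (27|29)=-1, (23|29)=+1; sign (−1)^0·-1^-2·+1^-6 = +1.
(a,b)_3: α=6, u≡2; β=0, v≡2 (mod 3); (2|3)=-1, (2|3)=-1; sign (−1)^0·-1^0·-1^6 = +1.
(a,b)_5: α=8, u≡3; β=4, v≡1 (mod 5); (3|5)=-1, (1|5)=+1; sign (−1)^0·-1^4·+1^8 = +1.
(a,b)_2: α=3, β=-1; u≡7, v≡5 (mod 8); ε(u)ε(v)=1·0, αω(v)=3·1, βω(u)=-1·0; sum ≡ 1  ⇒  -1.
(a,b)_7: α=8, u≡2; β=3, v≡5 (mod 7); (2|7)=+1, (5|7)=-1; sign (−1)^0·+1^3·-1^8 = +1.
(a,b)_19: α=3, u≡7; β=1, v≡15 (mod 19); (7|19)=+1, (15|19)=-1; sign (−1)^1·+1^1·-1^3 = +1.
(a,b)_∞: sgn(-418)=−, sgn(266)=+, so +1.
(a,b)_11: α=1, u≡8; β=0, v≡10 (mod 11); (8|11)=-1, (10|11)=-1; sign (−1)^0·-1^0·-1^1 = -1.
Ram(-418, 266) = {2, 11}; no ℚ_2-point on the conic.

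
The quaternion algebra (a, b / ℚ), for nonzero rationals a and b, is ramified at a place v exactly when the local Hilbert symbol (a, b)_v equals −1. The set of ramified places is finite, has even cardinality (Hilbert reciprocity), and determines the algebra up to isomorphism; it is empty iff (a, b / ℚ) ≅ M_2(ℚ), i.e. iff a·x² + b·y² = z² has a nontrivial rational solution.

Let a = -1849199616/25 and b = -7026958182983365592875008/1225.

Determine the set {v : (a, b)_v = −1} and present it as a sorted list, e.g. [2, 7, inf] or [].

(a, b) ≡ (-200651, -1887) mod (ℚ^×)²; places V = {2, 3, 5, 7, 11, 17, 29, 37, ∞}.
(a,b)_11: α=1, u≡2; β=4, v≡9 (mod 11); (2|11)=-1, (9|11)=+1; sign (−1)^0·-1^4·+1^1 = +1.
(a,b)_17: α=1, u≡3; β=3, v≡1 (mod 17); (3|17)=-1, (1|17)=+1; sign (−1)^0·-1^3·+1^1 = -1.
(a,b)_5: α=-2, u≡4; β=-2, v≡3 (mod 5); (4|5)=+1, (3|5)=-1; sign (−1)^0·+1^-2·-1^-2 = +1.
(a,b)_3: α=2, u≡1; β=7, v≡1 (mod 3); (1|3)=+1, (1|3)=+1; sign (−1)^0·+1^7·+1^2 = +1.
(a,b)_2: α=10, β=20; u≡5, v≡1 (mod 8); ε(u)ε(v)=0·0, αω(v)=10·0, βω(u)=20·1; sum ≡ 0  ⇒  +1.
(a,b)_29: α=1, u≡18; β=2, v≡3 (mod 29); (18|29)=-1, (3|29)=-1; sign (−1)^0·-1^2·-1^1 = -1.
(a,b)_∞: sgn(-200651)=−, sgn(-1887)=−, so -1.
(a,b)_37: α=1, u≡33; β=3, v≡32 (mod 37); (33|37)=+1, (32|37)=-1; sign (−1)^0·+1^3·-1^1 = -1.
(a,b)_7: α=0, u≡4; β=-2, v≡5 (mod 7); (4|7)=+1, (5|7)=-1; sign (−1)^0·+1^-2·-1^0 = +1.
|Ram(-200651, -1887)| = 4, even; anisotropic at {17, 29, 37, ∞}.

[17, 29, 37, inf]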